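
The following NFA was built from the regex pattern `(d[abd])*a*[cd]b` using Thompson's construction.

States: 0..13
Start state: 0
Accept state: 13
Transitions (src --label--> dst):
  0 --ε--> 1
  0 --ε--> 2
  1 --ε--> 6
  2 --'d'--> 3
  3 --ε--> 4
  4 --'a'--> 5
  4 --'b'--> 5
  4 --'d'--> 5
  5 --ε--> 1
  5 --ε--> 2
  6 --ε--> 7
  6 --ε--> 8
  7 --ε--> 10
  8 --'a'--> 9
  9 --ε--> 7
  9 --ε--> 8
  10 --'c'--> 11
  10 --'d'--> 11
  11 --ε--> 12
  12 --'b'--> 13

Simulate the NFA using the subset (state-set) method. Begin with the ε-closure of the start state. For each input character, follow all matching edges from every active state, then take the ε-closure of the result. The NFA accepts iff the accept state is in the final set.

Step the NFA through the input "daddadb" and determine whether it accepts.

start: ε-closure({0}) = {0,1,2,6,7,8,10}
'd' @ 1: {3,4,11,12}
'a' @ 2: {1,2,5,6,7,8,10}
'd' @ 3: {3,4,11,12}
'd' @ 4: {1,2,5,6,7,8,10}
'a' @ 5: {7,8,9,10}
'd' @ 6: {11,12}
'b' @ 7: {13}  (accept∈set)
end set {13} — state 13 in

Answer: ACCEPT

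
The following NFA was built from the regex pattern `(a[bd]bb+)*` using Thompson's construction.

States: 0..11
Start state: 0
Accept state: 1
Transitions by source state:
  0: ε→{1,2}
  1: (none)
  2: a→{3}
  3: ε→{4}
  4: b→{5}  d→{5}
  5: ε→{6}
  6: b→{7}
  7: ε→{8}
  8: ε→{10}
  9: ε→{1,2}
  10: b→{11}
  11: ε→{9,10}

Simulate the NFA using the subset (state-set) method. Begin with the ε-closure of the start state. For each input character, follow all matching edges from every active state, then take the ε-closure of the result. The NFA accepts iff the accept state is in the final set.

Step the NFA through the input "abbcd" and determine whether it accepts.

Answer: REJECT

Steps:
initial (ε-close {0}): {0,1,2}
'a' @ 1: {3,4}
'b' @ 2: {5,6}
'b' @ 3: {7,8,10}
'c' @ 4: {}  — dead — no transitions
rest 'd' ignored (set empty)
final: {}; accept 1 not in set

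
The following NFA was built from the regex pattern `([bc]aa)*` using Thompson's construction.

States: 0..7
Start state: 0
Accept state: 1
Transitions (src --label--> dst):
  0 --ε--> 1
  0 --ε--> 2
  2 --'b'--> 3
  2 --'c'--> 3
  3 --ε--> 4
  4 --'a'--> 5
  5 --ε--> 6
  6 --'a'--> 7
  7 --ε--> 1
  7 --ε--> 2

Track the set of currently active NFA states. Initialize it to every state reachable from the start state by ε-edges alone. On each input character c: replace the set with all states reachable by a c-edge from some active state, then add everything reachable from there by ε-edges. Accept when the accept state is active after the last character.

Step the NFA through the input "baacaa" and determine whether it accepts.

S₀ = ε-closure({0}) = {0,1,2}
'b' @ 1: {3,4}
'a' @ 2: {5,6}
'a' @ 3: {1,2,7}  ✓accept
'c' @ 4: {3,4}
'a' @ 5: {5,6}
'a' @ 6: {1,2,7}  ✓accept
after full input: {1,2,7}  (accept=1 in)

Answer: ACCEPT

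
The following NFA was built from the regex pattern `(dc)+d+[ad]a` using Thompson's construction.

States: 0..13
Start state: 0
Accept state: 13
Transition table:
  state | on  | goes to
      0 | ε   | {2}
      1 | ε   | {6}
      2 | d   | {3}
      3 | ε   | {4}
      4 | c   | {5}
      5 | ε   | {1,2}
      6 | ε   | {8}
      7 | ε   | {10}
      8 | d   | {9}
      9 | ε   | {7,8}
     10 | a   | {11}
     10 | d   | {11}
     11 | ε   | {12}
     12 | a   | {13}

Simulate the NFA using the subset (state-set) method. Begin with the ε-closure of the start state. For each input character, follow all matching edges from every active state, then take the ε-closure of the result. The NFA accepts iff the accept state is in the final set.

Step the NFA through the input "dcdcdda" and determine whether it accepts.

Answer: ACCEPT

Trace:
S₀ = ε-closure({0}) = {0,2}
'd' @ 1: {3,4}
'c' @ 2: {1,2,5,6,8}
'd' @ 3: {3,4,7,8,9,10}
'c' @ 4: {1,2,5,6,8}
'd' @ 5: {3,4,7,8,9,10}
'd' @ 6: {7,8,9,10,11,12}
'a' @ 7: {11,12,13}  (accept∈set)
after full input: {11,12,13}  (accept=13 in)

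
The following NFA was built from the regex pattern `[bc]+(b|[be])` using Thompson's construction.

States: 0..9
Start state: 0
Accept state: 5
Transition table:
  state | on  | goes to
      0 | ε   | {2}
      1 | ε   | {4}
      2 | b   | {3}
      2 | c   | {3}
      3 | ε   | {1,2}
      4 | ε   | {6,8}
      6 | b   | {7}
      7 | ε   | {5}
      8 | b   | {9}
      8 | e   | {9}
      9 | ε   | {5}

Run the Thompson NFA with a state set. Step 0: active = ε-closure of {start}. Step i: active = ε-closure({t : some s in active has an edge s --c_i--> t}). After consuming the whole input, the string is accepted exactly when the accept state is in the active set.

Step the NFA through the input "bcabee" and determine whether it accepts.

Answer: REJECT

Steps:
start: ε-closure({0}) = {0,2}
'b' @ 1: {1,2,3,4,6,8}
'c' @ 2: {1,2,3,4,6,8}
'a' @ 3: {}  — dead — no transitions
rest 'bee' ignored (set empty)
after full input: {}  (accept=5 not in)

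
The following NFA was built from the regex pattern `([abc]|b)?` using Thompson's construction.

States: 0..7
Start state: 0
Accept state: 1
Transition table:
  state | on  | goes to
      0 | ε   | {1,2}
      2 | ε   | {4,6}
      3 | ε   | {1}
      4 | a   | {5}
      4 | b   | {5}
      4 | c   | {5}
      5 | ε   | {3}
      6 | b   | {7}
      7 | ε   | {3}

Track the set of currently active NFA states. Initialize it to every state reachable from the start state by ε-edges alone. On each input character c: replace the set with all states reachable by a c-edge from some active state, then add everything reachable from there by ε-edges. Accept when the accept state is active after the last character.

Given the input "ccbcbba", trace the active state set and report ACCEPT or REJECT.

initial (ε-close {0}): {0,1,2,4,6}
'c' @ 1: {1,3,5}  ✓accept
'c' @ 2: {}  — no active states
rest 'bcbba' ignored (set empty)
final: {}; accept 1 not in set

Answer: REJECT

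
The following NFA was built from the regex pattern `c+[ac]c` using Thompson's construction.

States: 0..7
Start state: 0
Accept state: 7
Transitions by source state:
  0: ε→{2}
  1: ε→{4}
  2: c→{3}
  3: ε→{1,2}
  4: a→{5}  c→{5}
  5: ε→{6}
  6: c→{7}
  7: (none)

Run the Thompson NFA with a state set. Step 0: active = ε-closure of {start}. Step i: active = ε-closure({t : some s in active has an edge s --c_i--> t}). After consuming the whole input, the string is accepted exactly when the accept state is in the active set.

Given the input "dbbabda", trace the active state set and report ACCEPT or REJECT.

start: ε-closure({0}) = {0,2}
'd' @ 1: {}  — dead — no transitions
rest 'bbabda' ignored (set empty)
after full input: {}  (accept=7 not in)

Answer: REJECT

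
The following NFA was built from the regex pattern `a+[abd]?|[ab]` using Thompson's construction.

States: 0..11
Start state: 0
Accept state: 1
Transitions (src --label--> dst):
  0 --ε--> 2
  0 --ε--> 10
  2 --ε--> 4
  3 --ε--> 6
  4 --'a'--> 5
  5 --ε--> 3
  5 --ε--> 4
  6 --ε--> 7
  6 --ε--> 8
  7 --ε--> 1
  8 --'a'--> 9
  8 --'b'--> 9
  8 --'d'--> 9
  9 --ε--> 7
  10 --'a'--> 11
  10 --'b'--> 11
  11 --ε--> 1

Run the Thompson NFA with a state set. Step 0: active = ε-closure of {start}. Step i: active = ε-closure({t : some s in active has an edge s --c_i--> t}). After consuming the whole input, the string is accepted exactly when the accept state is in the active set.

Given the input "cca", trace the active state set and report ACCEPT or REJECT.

Answer: REJECT

Trace:
initial (ε-close {0}): {0,2,4,10}
'c' @ 1: {}  — no active states
rest 'ca' ignored (set empty)
final: {}; accept 1 not in set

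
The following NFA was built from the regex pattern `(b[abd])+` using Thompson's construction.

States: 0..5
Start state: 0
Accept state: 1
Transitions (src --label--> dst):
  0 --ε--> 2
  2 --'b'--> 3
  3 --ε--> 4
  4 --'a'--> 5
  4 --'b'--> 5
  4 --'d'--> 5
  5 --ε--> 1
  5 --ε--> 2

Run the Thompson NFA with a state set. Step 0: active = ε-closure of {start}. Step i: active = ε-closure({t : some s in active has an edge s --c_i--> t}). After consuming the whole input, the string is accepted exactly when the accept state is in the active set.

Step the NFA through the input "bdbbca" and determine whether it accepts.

initial (ε-close {0}): {0,2}
'b' @ 1: {3,4}
'd' @ 2: {1,2,5}  ✓accept
'b' @ 3: {3,4}
'b' @ 4: {1,2,5}  ✓accept
'c' @ 5: {}  — no active states
rest 'a' ignored (set empty)
final: {}; accept 1 not in set

Answer: REJECT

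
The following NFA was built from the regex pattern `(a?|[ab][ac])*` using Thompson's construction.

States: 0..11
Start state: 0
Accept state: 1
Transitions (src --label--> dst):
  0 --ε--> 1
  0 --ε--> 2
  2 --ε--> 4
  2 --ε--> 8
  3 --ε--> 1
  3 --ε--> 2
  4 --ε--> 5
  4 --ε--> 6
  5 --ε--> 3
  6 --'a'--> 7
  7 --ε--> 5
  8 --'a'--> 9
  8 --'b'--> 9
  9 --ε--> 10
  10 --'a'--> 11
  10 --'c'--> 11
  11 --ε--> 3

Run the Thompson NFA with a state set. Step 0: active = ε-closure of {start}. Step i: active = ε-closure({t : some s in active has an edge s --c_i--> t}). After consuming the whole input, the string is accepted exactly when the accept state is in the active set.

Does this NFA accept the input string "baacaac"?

S₀ = ε-closure({0}) = {0,1,2,3,4,5,6,8}
'b' @ 1: {9,10}
'a' @ 2: {1,2,3,4,5,6,8,11}  [accepting]
'a' @ 3: {1,2,3,4,5,6,7,8,9,10}  [accepting]
'c' @ 4: {1,2,3,4,5,6,8,11}  [accepting]
'a' @ 5: {1,2,3,4,5,6,7,8,9,10}  [accepting]
'a' @ 6: {1,2,3,4,5,6,7,8,9,10,11}  [accepting]
'c' @ 7: {1,2,3,4,5,6,8,11}  [accepting]
final: {1,2,3,4,5,6,8,11}; accept 1 in set

Answer: ACCEPT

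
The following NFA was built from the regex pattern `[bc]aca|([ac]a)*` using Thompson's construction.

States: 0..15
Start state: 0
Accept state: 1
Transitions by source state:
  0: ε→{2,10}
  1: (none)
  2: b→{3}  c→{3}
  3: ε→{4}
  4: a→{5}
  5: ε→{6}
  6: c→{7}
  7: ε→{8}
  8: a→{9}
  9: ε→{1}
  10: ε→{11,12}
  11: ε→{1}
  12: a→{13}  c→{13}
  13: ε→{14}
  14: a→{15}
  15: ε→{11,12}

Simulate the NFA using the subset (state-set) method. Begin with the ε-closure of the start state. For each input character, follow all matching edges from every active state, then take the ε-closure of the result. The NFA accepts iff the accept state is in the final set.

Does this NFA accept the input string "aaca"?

Answer: ACCEPT

Steps:
initial (ε-close {0}): {0,1,2,10,11,12}
'a' @ 1: {13,14}
'a' @ 2: {1,11,12,15}  (accept∈set)
'c' @ 3: {13,14}
'a' @ 4: {1,11,12,15}  (accept∈set)
final: {1,11,12,15}; accept 1 in set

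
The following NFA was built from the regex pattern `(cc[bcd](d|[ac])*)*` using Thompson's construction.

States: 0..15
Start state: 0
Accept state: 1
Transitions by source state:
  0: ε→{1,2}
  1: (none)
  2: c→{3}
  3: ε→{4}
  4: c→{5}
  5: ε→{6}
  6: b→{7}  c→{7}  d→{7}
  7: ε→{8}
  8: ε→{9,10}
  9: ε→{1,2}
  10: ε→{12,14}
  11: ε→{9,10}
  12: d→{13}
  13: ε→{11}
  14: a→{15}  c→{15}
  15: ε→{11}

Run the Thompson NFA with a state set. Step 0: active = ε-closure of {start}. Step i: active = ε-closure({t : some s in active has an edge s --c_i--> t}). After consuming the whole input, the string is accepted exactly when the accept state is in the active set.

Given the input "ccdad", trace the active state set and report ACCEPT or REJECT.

start: ε-closure({0}) = {0,1,2}
'c' @ 1: {3,4}
'c' @ 2: {5,6}
'd' @ 3: {1,2,7,8,9,10,12,14}  [accepting]
'a' @ 4: {1,2,9,10,11,12,14,15}  [accepting]
'd' @ 5: {1,2,9,10,11,12,13,14}  [accepting]
after full input: {1,2,9,10,11,12,13,14}  (accept=1 in)

Answer: ACCEPT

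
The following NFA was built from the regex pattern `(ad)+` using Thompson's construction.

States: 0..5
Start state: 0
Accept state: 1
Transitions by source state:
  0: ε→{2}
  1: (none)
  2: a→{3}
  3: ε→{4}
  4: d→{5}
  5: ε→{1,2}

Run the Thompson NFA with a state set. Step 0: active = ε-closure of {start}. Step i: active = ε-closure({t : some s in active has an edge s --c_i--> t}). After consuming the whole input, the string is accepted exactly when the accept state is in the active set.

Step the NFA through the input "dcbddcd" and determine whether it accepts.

Answer: REJECT

Steps:
initial (ε-close {0}): {0,2}
'd' @ 1: {}  — state set empty
rest 'cbddcd' ignored (set empty)
end set {} — state 1 not in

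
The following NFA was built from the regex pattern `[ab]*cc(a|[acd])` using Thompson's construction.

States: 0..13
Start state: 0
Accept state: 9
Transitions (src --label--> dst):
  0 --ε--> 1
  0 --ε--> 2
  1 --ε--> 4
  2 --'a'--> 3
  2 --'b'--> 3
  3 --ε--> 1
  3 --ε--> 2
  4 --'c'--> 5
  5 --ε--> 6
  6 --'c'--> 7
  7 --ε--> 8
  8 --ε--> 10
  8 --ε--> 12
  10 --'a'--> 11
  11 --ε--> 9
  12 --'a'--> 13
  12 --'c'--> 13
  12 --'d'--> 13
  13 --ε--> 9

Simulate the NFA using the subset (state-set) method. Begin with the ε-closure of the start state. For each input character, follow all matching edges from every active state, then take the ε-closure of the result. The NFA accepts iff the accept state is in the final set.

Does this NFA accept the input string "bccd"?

Answer: ACCEPT

Derivation:
start: ε-closure({0}) = {0,1,2,4}
'b' @ 1: {1,2,3,4}
'c' @ 2: {5,6}
'c' @ 3: {7,8,10,12}
'd' @ 4: {9,13}  (accept∈set)
after full input: {9,13}  (accept=9 in)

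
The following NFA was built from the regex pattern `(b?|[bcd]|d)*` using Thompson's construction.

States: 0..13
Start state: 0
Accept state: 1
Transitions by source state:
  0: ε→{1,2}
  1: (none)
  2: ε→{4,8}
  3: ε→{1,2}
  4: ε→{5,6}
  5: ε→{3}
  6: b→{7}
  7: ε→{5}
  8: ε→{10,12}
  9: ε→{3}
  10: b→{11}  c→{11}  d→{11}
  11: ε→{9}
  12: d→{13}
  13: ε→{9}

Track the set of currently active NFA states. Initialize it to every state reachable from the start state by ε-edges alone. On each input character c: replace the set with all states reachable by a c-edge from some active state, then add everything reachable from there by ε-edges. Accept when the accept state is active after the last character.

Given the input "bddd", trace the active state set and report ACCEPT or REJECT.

Answer: ACCEPT

Trace:
initial (ε-close {0}): {0,1,2,3,4,5,6,8,10,12}
'b' @ 1: {1,2,3,4,5,6,7,8,9,10,11,12}  [accepting]
'd' @ 2: {1,2,3,4,5,6,8,9,10,11,12,13}  [accepting]
'd' @ 3: {1,2,3,4,5,6,8,9,10,11,12,13}  [accepting]
'd' @ 4: {1,2,3,4,5,6,8,9,10,11,12,13}  [accepting]
after full input: {1,2,3,4,5,6,8,9,10,11,12,13}  (accept=1 in)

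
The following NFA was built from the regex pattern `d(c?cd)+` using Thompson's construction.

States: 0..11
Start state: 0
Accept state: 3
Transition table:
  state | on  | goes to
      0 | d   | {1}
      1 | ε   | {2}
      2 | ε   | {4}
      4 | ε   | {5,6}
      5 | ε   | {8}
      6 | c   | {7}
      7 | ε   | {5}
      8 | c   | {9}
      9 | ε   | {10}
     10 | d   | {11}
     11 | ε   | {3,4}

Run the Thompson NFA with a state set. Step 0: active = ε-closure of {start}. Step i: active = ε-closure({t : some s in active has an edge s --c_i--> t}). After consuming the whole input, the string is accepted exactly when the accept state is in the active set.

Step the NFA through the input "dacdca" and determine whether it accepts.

initial (ε-close {0}): {0}
'd' @ 1: {1,2,4,5,6,8}
'a' @ 2: {}  — no active states
rest 'cdca' ignored (set empty)
after full input: {}  (accept=3 not in)

Answer: REJECT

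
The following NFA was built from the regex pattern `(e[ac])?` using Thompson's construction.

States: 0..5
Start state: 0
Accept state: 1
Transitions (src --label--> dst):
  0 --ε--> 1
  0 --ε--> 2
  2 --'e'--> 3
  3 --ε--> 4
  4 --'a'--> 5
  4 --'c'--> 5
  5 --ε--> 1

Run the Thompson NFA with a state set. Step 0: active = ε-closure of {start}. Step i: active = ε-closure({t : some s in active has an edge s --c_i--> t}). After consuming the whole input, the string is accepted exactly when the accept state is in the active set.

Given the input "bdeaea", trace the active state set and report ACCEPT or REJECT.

initial (ε-close {0}): {0,1,2}
'b' @ 1: {}  — state set empty
rest 'deaea' ignored (set empty)
final: {}; accept 1 not in set

Answer: REJECT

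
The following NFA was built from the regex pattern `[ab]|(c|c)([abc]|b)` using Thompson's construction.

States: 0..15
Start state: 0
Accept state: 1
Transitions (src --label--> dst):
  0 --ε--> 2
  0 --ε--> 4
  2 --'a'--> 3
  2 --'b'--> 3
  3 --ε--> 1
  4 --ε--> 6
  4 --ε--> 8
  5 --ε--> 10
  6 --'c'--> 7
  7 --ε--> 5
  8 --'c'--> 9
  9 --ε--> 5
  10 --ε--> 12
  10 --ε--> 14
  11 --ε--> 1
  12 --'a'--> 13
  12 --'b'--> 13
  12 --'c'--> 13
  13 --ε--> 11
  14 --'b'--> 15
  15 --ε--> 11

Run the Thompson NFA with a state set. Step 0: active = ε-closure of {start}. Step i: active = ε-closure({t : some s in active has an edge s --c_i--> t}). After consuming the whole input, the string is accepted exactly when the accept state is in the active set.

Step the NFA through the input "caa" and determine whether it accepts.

S₀ = ε-closure({0}) = {0,2,4,6,8}
'c' @ 1: {5,7,9,10,12,14}
'a' @ 2: {1,11,13}  [accepting]
'a' @ 3: {}  — state set empty
final: {}; accept 1 not in set

Answer: REJECT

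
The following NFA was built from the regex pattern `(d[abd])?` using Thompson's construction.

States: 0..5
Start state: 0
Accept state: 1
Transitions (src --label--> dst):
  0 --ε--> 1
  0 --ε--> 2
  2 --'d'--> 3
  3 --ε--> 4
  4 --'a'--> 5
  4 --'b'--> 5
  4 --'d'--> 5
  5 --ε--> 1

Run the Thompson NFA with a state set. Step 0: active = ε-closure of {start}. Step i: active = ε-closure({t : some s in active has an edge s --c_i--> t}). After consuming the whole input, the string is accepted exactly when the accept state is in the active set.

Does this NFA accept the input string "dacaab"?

start: ε-closure({0}) = {0,1,2}
'd' @ 1: {3,4}
'a' @ 2: {1,5}  (accept∈set)
'c' @ 3: {}  — dead — no transitions
rest 'aab' ignored (set empty)
end set {} — state 1 not in

Answer: REJECT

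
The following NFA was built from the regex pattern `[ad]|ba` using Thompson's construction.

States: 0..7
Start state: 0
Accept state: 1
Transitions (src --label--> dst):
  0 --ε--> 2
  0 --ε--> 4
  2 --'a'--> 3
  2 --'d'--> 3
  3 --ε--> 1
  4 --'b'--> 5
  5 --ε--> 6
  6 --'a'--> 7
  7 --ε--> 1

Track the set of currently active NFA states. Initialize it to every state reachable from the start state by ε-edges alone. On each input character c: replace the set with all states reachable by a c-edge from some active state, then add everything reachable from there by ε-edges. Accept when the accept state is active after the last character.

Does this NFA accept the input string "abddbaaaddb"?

initial (ε-close {0}): {0,2,4}
'a' @ 1: {1,3}  ✓accept
'b' @ 2: {}  — no active states
rest 'ddbaaaddb' ignored (set empty)
end set {} — state 1 not in

Answer: REJECT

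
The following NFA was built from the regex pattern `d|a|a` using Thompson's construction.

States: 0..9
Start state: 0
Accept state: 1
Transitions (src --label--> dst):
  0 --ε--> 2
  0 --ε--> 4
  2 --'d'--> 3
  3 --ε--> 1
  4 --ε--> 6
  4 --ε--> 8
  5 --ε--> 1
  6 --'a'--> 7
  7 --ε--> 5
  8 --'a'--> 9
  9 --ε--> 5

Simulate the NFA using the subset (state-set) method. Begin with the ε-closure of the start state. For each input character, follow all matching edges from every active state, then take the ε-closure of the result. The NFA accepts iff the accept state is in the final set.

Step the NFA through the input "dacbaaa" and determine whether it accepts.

Answer: REJECT

Steps:
start: ε-closure({0}) = {0,2,4,6,8}
'd' @ 1: {1,3}  (accept∈set)
'a' @ 2: {}  — no active states
rest 'cbaaa' ignored (set empty)
after full input: {}  (accept=1 not in)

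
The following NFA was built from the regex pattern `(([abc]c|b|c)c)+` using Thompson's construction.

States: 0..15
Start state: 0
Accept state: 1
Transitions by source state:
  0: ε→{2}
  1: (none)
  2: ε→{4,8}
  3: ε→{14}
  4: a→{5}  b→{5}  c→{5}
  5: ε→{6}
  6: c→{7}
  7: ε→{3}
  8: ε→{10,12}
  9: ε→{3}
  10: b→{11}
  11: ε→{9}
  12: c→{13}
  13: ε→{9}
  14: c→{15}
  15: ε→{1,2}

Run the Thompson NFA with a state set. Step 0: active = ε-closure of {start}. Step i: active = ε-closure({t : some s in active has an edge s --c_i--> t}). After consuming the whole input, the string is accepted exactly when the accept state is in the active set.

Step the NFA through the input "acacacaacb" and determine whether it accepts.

Answer: REJECT

Derivation:
S₀ = ε-closure({0}) = {0,2,4,8,10,12}
'a' @ 1: {5,6}
'c' @ 2: {3,7,14}
'a' @ 3: {}  — state set empty
rest 'cacaacb' ignored (set empty)
end set {} — state 1 not in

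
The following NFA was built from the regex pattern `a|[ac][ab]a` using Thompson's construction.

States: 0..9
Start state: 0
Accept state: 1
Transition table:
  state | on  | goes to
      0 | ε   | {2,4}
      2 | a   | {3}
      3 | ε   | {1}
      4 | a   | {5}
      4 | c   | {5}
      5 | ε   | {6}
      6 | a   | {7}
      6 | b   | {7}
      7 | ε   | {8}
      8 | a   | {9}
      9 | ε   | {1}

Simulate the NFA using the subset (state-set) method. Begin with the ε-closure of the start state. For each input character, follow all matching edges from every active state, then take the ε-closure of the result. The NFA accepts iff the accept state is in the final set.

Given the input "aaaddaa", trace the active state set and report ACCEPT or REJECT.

start: ε-closure({0}) = {0,2,4}
'a' @ 1: {1,3,5,6}  [accepting]
'a' @ 2: {7,8}
'a' @ 3: {1,9}  [accepting]
'd' @ 4: {}  — no active states
rest 'daa' ignored (set empty)
after full input: {}  (accept=1 not in)

Answer: REJECT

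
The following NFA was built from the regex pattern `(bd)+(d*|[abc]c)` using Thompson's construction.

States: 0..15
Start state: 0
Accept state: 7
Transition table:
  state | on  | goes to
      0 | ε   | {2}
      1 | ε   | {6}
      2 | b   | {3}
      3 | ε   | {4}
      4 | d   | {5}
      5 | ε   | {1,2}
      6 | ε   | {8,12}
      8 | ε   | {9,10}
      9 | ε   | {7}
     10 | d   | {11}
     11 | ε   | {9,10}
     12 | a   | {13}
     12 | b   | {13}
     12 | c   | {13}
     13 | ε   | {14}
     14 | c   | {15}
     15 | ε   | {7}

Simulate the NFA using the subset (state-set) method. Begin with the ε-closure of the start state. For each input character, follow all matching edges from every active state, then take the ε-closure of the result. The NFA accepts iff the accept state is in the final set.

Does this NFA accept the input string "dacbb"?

initial (ε-close {0}): {0,2}
'd' @ 1: {}  — state set empty
rest 'acbb' ignored (set empty)
after full input: {}  (accept=7 not in)

Answer: REJECT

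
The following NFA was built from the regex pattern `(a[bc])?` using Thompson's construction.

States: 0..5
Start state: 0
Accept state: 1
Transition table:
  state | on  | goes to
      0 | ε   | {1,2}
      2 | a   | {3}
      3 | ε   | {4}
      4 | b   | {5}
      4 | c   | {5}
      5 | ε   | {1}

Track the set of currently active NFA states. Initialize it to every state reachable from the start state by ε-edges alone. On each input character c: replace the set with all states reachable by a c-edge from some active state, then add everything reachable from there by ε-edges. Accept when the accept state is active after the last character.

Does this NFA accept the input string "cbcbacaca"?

initial (ε-close {0}): {0,1,2}
'c' @ 1: {}  — state set empty
rest 'bcbacaca' ignored (set empty)
end set {} — state 1 not in

Answer: REJECT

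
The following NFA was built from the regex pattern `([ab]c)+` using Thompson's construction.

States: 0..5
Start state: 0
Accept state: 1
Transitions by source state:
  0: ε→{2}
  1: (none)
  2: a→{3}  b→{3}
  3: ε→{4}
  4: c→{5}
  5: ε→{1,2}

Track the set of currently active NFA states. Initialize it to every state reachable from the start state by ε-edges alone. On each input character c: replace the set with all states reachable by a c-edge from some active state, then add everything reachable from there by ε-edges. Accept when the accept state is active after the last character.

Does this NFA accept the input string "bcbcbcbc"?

start: ε-closure({0}) = {0,2}
'b' @ 1: {3,4}
'c' @ 2: {1,2,5}  ✓accept
'b' @ 3: {3,4}
'c' @ 4: {1,2,5}  ✓accept
'b' @ 5: {3,4}
'c' @ 6: {1,2,5}  ✓accept
'b' @ 7: {3,4}
'c' @ 8: {1,2,5}  ✓accept
final: {1,2,5}; accept 1 in set

Answer: ACCEPT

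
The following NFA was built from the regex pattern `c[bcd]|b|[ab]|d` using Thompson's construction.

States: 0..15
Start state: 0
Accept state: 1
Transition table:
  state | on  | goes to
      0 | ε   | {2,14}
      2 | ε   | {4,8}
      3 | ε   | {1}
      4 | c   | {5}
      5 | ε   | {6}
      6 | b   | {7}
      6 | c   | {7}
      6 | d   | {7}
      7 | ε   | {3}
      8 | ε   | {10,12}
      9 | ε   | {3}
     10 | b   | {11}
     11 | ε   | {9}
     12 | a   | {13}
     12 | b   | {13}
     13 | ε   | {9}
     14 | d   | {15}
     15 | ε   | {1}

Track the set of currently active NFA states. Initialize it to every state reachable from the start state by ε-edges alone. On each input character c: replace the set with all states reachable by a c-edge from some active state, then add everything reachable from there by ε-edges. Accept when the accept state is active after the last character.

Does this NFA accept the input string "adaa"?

Answer: REJECT

Steps:
S₀ = ε-closure({0}) = {0,2,4,8,10,12,14}
'a' @ 1: {1,3,9,13}  ✓accept
'd' @ 2: {}  — state set empty
rest 'aa' ignored (set empty)
end set {} — state 1 not in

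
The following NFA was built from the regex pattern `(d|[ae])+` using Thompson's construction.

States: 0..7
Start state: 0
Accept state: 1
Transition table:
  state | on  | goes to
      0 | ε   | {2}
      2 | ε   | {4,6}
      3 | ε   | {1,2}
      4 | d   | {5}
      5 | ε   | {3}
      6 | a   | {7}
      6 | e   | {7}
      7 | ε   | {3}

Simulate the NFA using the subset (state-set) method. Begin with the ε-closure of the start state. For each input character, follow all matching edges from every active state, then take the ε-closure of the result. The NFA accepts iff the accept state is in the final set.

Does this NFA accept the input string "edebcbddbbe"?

start: ε-closure({0}) = {0,2,4,6}
'e' @ 1: {1,2,3,4,6,7}  (accept∈set)
'd' @ 2: {1,2,3,4,5,6}  (accept∈set)
'e' @ 3: {1,2,3,4,6,7}  (accept∈set)
'b' @ 4: {}  — state set empty
rest 'cbddbbe' ignored (set empty)
end set {} — state 1 not in

Answer: REJECT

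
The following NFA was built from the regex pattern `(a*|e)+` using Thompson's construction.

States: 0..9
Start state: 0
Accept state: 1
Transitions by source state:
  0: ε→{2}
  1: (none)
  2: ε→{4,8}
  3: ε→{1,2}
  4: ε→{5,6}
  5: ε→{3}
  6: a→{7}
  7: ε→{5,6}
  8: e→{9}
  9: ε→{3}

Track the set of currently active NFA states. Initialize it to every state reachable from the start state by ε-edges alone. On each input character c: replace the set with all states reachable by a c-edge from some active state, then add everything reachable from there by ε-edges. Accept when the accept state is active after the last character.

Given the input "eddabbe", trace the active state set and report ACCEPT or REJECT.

Answer: REJECT

Trace:
start: ε-closure({0}) = {0,1,2,3,4,5,6,8}
'e' @ 1: {1,2,3,4,5,6,8,9}  (accept∈set)
'd' @ 2: {}  — dead — no transitions
rest 'dabbe' ignored (set empty)
end set {} — state 1 not in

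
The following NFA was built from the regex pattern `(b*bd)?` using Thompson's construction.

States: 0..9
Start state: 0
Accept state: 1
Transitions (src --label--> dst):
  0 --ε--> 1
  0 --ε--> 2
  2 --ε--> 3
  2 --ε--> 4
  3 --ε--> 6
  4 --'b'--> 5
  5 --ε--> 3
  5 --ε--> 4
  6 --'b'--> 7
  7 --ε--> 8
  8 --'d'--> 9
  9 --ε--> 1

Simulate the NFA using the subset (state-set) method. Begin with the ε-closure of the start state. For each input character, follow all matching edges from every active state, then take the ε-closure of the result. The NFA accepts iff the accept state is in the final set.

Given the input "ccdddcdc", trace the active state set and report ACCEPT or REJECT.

start: ε-closure({0}) = {0,1,2,3,4,6}
'c' @ 1: {}  — state set empty
rest 'cdddcdc' ignored (set empty)
end set {} — state 1 not in

Answer: REJECT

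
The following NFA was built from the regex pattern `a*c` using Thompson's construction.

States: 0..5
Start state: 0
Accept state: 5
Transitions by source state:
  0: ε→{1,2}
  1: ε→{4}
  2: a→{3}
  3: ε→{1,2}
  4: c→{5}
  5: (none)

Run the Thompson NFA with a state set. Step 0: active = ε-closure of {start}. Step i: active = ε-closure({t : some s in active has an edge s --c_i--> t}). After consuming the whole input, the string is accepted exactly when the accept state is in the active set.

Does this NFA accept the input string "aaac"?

start: ε-closure({0}) = {0,1,2,4}
'a' @ 1: {1,2,3,4}
'a' @ 2: {1,2,3,4}
'a' @ 3: {1,2,3,4}
'c' @ 4: {5}  ✓accept
after full input: {5}  (accept=5 in)

Answer: ACCEPT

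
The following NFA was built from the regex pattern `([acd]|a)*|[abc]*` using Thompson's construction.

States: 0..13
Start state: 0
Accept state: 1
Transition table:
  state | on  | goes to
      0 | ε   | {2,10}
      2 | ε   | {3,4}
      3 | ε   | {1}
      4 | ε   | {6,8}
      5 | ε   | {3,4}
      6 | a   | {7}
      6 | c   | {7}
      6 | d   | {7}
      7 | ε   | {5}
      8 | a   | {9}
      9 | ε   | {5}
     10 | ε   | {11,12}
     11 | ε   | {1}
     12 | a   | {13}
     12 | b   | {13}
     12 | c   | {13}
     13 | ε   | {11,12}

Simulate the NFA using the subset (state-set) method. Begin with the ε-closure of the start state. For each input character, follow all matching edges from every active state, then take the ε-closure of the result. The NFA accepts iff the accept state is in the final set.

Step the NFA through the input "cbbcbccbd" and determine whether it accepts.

start: ε-closure({0}) = {0,1,2,3,4,6,8,10,11,12}
'c' @ 1: {1,3,4,5,6,7,8,11,12,13}  (accept∈set)
'b' @ 2: {1,11,12,13}  (accept∈set)
'b' @ 3: {1,11,12,13}  (accept∈set)
'c' @ 4: {1,11,12,13}  (accept∈set)
'b' @ 5: {1,11,12,13}  (accept∈set)
'c' @ 6: {1,11,12,13}  (accept∈set)
'c' @ 7: {1,11,12,13}  (accept∈set)
'b' @ 8: {1,11,12,13}  (accept∈set)
'd' @ 9: {}  — state set empty
final: {}; accept 1 not in set

Answer: REJECT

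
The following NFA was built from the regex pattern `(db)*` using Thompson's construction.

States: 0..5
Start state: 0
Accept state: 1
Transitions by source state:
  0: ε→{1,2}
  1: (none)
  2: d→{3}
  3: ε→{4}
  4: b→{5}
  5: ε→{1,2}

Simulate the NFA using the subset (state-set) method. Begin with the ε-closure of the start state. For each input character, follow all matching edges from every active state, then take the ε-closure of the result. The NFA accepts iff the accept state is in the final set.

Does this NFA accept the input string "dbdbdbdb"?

Answer: ACCEPT

Derivation:
start: ε-closure({0}) = {0,1,2}
'd' @ 1: {3,4}
'b' @ 2: {1,2,5}  ✓accept
'd' @ 3: {3,4}
'b' @ 4: {1,2,5}  ✓accept
'd' @ 5: {3,4}
'b' @ 6: {1,2,5}  ✓accept
'd' @ 7: {3,4}
'b' @ 8: {1,2,5}  ✓accept
final: {1,2,5}; accept 1 in set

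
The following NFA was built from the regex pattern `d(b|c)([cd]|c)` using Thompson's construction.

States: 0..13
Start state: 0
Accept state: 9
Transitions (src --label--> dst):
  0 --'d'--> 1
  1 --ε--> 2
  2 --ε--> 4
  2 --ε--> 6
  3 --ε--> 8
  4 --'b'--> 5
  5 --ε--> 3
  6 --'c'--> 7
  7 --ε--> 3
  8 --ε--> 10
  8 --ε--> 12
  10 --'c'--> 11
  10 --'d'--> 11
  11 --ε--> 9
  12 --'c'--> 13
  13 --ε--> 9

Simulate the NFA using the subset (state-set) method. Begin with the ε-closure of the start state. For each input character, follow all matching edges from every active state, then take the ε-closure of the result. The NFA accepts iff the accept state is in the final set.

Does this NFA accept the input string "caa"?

Answer: REJECT

Derivation:
S₀ = ε-closure({0}) = {0}
'c' @ 1: {}  — no active states
rest 'aa' ignored (set empty)
end set {} — state 9 not in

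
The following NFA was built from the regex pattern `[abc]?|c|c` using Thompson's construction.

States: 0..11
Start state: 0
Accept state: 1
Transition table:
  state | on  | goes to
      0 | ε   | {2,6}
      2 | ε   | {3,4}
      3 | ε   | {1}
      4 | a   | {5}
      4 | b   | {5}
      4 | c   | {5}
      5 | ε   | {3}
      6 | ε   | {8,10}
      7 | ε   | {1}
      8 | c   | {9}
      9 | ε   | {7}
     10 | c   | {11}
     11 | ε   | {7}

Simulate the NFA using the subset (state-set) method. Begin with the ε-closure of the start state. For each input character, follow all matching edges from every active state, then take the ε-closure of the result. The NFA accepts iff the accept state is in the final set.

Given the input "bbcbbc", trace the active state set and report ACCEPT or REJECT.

start: ε-closure({0}) = {0,1,2,3,4,6,8,10}
'b' @ 1: {1,3,5}  [accepting]
'b' @ 2: {}  — state set empty
rest 'cbbc' ignored (set empty)
final: {}; accept 1 not in set

Answer: REJECT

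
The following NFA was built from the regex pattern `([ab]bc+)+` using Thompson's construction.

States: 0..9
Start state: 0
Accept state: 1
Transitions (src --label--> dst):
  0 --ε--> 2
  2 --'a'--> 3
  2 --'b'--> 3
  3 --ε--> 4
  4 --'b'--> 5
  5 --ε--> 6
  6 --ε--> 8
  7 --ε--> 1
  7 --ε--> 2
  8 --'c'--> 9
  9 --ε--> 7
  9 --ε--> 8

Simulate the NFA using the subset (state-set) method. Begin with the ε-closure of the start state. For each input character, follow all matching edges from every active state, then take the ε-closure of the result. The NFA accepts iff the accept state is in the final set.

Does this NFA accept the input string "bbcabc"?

S₀ = ε-closure({0}) = {0,2}
'b' @ 1: {3,4}
'b' @ 2: {5,6,8}
'c' @ 3: {1,2,7,8,9}  (accept∈set)
'a' @ 4: {3,4}
'b' @ 5: {5,6,8}
'c' @ 6: {1,2,7,8,9}  (accept∈set)
final: {1,2,7,8,9}; accept 1 in set

Answer: ACCEPT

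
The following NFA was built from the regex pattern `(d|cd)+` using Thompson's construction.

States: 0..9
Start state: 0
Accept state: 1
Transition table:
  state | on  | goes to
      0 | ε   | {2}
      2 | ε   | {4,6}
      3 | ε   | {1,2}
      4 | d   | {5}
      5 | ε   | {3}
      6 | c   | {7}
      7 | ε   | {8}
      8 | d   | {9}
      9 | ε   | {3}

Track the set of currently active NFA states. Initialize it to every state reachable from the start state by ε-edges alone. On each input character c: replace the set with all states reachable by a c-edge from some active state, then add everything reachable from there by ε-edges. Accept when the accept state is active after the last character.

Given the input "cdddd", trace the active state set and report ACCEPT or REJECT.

Answer: ACCEPT

Trace:
S₀ = ε-closure({0}) = {0,2,4,6}
'c' @ 1: {7,8}
'd' @ 2: {1,2,3,4,6,9}  [accepting]
'd' @ 3: {1,2,3,4,5,6}  [accepting]
'd' @ 4: {1,2,3,4,5,6}  [accepting]
'd' @ 5: {1,2,3,4,5,6}  [accepting]
end set {1,2,3,4,5,6} — state 1 in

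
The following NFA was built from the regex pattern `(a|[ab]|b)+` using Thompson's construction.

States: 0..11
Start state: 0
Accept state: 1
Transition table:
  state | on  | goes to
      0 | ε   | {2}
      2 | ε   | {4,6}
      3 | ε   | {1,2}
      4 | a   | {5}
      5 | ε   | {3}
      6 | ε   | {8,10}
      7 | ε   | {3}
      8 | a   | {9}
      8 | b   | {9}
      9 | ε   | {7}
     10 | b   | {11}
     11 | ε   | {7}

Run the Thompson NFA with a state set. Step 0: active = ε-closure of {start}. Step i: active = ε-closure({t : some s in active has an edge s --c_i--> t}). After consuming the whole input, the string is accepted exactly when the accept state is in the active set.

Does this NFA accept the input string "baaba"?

initial (ε-close {0}): {0,2,4,6,8,10}
'b' @ 1: {1,2,3,4,6,7,8,9,10,11}  [accepting]
'a' @ 2: {1,2,3,4,5,6,7,8,9,10}  [accepting]
'a' @ 3: {1,2,3,4,5,6,7,8,9,10}  [accepting]
'b' @ 4: {1,2,3,4,6,7,8,9,10,11}  [accepting]
'a' @ 5: {1,2,3,4,5,6,7,8,9,10}  [accepting]
after full input: {1,2,3,4,5,6,7,8,9,10}  (accept=1 in)

Answer: ACCEPT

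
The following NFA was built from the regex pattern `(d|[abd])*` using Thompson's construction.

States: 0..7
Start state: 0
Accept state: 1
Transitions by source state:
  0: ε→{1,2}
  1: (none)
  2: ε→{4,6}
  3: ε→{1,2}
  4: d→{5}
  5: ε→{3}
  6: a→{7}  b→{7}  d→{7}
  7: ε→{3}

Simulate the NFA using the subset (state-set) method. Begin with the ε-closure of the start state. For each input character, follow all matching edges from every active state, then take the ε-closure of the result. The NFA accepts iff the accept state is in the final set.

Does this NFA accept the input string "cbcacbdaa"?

start: ε-closure({0}) = {0,1,2,4,6}
'c' @ 1: {}  — no active states
rest 'bcacbdaa' ignored (set empty)
final: {}; accept 1 not in set

Answer: REJECT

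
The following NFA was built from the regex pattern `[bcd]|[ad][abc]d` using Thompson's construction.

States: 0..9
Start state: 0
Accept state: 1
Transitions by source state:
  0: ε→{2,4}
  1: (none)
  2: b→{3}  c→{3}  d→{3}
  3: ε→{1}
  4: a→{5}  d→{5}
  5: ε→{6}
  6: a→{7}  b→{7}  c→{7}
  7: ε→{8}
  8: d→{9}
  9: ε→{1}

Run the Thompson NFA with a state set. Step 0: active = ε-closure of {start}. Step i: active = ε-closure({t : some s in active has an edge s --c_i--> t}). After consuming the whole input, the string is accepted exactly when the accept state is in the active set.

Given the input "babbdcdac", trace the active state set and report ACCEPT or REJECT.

start: ε-closure({0}) = {0,2,4}
'b' @ 1: {1,3}  ✓accept
'a' @ 2: {}  — dead — no transitions
rest 'bbdcdac' ignored (set empty)
after full input: {}  (accept=1 not in)

Answer: REJECT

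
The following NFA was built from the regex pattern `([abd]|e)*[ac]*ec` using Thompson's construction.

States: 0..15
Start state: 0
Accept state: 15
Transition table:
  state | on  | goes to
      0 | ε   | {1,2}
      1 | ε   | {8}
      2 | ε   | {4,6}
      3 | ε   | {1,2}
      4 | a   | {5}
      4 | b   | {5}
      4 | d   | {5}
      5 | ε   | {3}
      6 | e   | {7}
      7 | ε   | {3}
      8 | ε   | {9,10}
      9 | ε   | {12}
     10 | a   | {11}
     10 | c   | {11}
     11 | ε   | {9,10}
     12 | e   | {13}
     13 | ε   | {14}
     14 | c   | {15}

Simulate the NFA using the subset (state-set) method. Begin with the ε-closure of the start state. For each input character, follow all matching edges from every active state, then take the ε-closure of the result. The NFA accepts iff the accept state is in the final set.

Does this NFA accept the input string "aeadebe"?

Answer: REJECT

Steps:
initial (ε-close {0}): {0,1,2,4,6,8,9,10,12}
'a' @ 1: {1,2,3,4,5,6,8,9,10,11,12}
'e' @ 2: {1,2,3,4,6,7,8,9,10,12,13,14}
'a' @ 3: {1,2,3,4,5,6,8,9,10,11,12}
'd' @ 4: {1,2,3,4,5,6,8,9,10,12}
'e' @ 5: {1,2,3,4,6,7,8,9,10,12,13,14}
'b' @ 6: {1,2,3,4,5,6,8,9,10,12}
'e' @ 7: {1,2,3,4,6,7,8,9,10,12,13,14}
final: {1,2,3,4,6,7,8,9,10,12,13,14}; accept 15 not in set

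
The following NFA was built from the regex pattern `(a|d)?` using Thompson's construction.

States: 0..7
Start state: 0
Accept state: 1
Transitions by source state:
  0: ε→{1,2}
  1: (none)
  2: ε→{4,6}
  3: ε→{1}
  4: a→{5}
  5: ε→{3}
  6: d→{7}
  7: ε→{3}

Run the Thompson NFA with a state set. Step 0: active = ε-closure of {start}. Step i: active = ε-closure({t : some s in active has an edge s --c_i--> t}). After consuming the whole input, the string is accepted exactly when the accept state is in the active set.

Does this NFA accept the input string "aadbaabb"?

S₀ = ε-closure({0}) = {0,1,2,4,6}
'a' @ 1: {1,3,5}  (accept∈set)
'a' @ 2: {}  — no active states
rest 'dbaabb' ignored (set empty)
final: {}; accept 1 not in set

Answer: REJECT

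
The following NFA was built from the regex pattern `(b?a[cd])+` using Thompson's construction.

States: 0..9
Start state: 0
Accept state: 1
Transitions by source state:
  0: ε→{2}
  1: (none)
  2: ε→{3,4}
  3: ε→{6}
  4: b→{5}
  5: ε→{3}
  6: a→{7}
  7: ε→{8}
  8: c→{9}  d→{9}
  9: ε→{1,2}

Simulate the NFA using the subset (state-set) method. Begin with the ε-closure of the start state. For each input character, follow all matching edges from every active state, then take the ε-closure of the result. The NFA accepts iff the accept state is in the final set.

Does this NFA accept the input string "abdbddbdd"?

start: ε-closure({0}) = {0,2,3,4,6}
'a' @ 1: {7,8}
'b' @ 2: {}  — state set empty
rest 'dbddbdd' ignored (set empty)
final: {}; accept 1 not in set

Answer: REJECT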